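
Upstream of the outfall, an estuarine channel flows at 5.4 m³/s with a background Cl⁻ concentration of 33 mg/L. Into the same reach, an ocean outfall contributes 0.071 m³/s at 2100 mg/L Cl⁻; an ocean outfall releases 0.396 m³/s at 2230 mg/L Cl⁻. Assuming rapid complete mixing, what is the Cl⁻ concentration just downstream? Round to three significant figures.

After mixing, C = (5.400·33.00 + 0.07100·2100 + 0.3960·2230) / 5.867 = 1210/5.867 = 206.3 mg/L.

206 mg/L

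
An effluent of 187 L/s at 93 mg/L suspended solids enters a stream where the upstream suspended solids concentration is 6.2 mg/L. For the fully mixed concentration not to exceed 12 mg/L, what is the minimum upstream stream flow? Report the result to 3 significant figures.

Set C_mix = 12: (Q·6.200 + 187.0·93.00) / (Q + 187.0) = 12
→ Q = 187.0·(93.00 − 12)/(12 − 6.200) = 2612 L/s.

2610 L/s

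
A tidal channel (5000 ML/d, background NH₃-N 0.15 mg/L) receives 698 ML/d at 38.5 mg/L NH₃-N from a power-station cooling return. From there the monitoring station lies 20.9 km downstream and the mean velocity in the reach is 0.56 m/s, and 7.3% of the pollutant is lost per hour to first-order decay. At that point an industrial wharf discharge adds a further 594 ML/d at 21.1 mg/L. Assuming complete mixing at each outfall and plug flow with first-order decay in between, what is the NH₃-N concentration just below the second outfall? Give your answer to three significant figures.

3.99 mg/L

Mixed concentration C = ΣQC/ΣQ = (5000·0.1500 + 698.0·38.50) / 5698 = 27620/5698 = 4.848 mg/L; combined flow 5698 ML/d.
Travel time t = 20.9·1000 / 0.56 = 37320 s = 10.37 h.
7.3%/h lost → k = −ln(1 − 0.073) = 0.07580 h⁻¹.
After decay, C = 4.848 × e^(−kt) = 4.848 × 0.4557 = 2.209 mg/L.
At the second outfall, C = (5698·2.209 + 594.0·21.10) / (5698 + 594.0) = 3.993 mg/L.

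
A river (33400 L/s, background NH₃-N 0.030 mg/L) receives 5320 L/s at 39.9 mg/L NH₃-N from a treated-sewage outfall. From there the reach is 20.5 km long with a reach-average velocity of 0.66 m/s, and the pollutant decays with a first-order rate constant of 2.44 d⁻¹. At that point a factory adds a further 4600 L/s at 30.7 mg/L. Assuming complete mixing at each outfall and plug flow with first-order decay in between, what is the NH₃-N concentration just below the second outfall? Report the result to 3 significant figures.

Flow-weighted average: C = (33400·0.03000 + 5320·39.90) / 38720 = 213300/38720 = 5.508 mg/L; combined flow 38720 L/s.
Travel time t = 20.5·1000 / 0.66 = 31060 s = 8.628 h.
Decay over the reach: 5.508·exp(−kt) = 5.508·0.4160 = 2.291 mg/L.
At the second outfall, C = (38720·2.291 + 4600·30.70) / (38720 + 4600) = 5.308 mg/L.

5.31 mg/L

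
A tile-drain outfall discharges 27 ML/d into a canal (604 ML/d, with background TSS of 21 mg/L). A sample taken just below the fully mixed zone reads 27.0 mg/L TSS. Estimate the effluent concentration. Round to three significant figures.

Mass balance: 604.0·21.00 + 27.00·Cₑ = 631.0·27.00
→ Cₑ = (631.0·27.00 − 604.0·21.00) / 27.00 = 161.2 mg/L.

161 mg/L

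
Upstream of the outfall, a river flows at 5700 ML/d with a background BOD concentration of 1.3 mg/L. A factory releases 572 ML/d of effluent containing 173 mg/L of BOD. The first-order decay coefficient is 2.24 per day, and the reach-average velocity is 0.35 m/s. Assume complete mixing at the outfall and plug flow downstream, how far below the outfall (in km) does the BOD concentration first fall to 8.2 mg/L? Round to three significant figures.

Mass balance: C = (5700·1.300 + 572.0·173.0) / 6272 = 106400/6272 = 16.96 mg/L.
Set 16.96·exp(−k·t) = 8.2 → t = ln(16.96/8.2)/k = 28030 s = 7.786 h.
Distance = v·t = 0.35·28030 = 9810 m = 9.810 km.

9.81 km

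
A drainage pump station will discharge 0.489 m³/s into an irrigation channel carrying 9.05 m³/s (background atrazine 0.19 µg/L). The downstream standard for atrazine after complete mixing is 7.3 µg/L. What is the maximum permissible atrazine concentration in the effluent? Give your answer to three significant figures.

At the limit, (Qr·Cr + Qe·Cₑ)/(Qr + Qe) = 7.3:
Cₑ = (9.539·7.3 − 9.050·0.1900) / 0.4890 = 138.9 µg/L.

139 µg/L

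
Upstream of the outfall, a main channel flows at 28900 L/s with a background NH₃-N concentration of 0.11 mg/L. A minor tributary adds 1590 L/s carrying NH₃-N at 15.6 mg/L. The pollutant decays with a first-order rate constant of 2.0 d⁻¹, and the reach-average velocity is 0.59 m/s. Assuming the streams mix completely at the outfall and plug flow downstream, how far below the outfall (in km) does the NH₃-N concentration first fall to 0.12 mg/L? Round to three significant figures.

Conservation of mass: C = (28900·0.1100 + 1590·15.60) / 30490 = 27980/30490 = 0.9178 mg/L.
Set 0.9178·exp(−k·t) = 0.12 → t = ln(0.9178/0.12)/k = 87890 s = 24.41 h.
Distance = v·t = 0.59·87890 = 51850 m = 51.85 km.

51.9 km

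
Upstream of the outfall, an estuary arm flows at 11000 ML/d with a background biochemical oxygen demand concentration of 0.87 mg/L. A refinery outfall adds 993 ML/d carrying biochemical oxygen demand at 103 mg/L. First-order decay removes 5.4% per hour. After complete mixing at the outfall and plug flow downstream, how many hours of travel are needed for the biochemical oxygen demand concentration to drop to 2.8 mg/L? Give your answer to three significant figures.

21.7 h

Conservation of mass: C = (11000·0.8700 + 993.0·103.0) / 11990 = 111800/11990 = 9.326 mg/L.
5.4%/h lost → k = −ln(1 − 0.054) = 0.05551 h⁻¹.
9.326·exp(−k·t) = 2.8 → t = ln(9.326/2.8)/k = 78030 s = 21.67 h.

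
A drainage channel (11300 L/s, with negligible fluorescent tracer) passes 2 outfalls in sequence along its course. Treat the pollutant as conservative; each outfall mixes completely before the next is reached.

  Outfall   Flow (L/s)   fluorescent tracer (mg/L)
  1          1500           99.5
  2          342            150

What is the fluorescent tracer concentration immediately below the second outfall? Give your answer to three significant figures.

15.3 mg/L

After outfall 1: Q = 11300 + 1500 = 12800 L/s; C = (11300·0 + 1500·99.50)/12800 = 11.66 mg/L.
After outfall 2: Q = 12800 + 342.0 = 13140 L/s; C = (12800·11.66 + 342.0·150.0)/13140 = 15.26 mg/L.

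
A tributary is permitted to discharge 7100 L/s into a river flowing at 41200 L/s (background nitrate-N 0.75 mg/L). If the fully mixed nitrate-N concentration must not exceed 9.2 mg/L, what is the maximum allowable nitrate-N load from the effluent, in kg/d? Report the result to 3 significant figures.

Mass balance at the limit: 41200·0.7500 + 7100·Cₑ = 48300·9.2 → Cₑ = 58.23 mg/L.
7100 L/s = 7.100 m³/s. Load = 7.100 m³/s × 58.23 g/m³ × 86 400 s/d = 35720 kg/d.

35700 kg/d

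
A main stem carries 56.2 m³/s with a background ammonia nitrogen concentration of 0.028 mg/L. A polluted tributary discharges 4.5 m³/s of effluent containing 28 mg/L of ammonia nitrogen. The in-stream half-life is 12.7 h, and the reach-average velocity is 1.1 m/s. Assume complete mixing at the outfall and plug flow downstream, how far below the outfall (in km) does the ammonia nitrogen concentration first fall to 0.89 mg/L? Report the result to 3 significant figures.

After mixing, C = (56.20·0.02800 + 4.500·28.00) / 60.70 = 127.6/60.70 = 2.102 mg/L.
Half-life 12.7 h → k = ln 2 / 12.7 = 0.05458 h⁻¹ = 1.310 d⁻¹.
Set 2.102·exp(−k·t) = 0.89 → t = ln(2.102/0.89)/k = 56680 s = 15.74 h.
Distance = v·t = 1.1·56680 = 62350 m = 62.35 km.

62.3 km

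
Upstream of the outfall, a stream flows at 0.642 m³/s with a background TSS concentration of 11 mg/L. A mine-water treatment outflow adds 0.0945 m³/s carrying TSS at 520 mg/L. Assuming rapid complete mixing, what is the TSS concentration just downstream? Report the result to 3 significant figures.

After mixing, C = (0.6420·11.00 + 0.09450·520.0) / 0.7365 = 56.20/0.7365 = 76.31 mg/L.

76.3 mg/L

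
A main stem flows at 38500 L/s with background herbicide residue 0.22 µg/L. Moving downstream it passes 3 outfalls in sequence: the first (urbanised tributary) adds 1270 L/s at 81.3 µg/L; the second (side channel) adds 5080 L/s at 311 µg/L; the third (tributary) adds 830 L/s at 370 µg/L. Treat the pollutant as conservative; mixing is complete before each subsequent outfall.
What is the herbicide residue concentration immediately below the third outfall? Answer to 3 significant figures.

43.8 µg/L

Below outfall 1: Q → 39770 L/s, C = (38500·0.2200 + 1270·81.30)/39770 = 2.809 µg/L.
Below outfall 2: Q → 44850 L/s, C = (39770·2.809 + 5080·311.0)/44850 = 37.72 µg/L.
Below outfall 3: Q → 45680 L/s, C = (44850·37.72 + 830.0·370.0)/45680 = 43.75 µg/L.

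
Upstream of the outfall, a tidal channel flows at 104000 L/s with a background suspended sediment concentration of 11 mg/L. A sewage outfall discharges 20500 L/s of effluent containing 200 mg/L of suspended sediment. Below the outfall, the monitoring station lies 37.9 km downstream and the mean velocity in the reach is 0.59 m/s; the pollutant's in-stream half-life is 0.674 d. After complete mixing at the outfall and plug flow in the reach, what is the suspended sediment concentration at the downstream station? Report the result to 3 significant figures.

After mixing, C = (104000·11.00 + 20500·200.0) / 124500 = 5244000/124500 = 42.12 mg/L.
Travel time t = 37.9·1000 / 0.59 = 64240 s = 17.84 h.
Half-life 0.674 d → k = ln 2 / 0.674 = 1.028 d⁻¹.
Applying C = C₀e^(−kt): 42.12 × 0.4655 = 19.61 mg/L.

19.6 mg/L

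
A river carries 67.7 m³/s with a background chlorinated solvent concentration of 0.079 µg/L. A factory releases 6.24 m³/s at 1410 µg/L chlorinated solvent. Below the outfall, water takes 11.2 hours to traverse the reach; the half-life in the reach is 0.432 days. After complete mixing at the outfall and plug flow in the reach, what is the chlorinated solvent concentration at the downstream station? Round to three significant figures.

56.3 µg/L

Conservation of mass: C = (67.70·0.07900 + 6.240·1410) / 73.94 = 8804/73.94 = 119.1 µg/L.
Half-life 0.432 d → k = ln 2 / 0.432 = 1.605 d⁻¹.
First-order decay: C = 119.1·exp(−k·t) = 119.1·0.4729 = 56.31 µg/L.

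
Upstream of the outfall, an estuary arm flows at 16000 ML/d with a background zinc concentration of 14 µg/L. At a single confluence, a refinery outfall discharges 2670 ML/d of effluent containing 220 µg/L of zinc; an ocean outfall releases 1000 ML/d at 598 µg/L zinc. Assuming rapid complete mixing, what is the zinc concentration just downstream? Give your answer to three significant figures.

Flow-weighted average: C = (16000·14.00 + 2670·220.0 + 1000·598.0) / 19670 = 1409000/19670 = 71.65 µg/L.

71.7 µg/L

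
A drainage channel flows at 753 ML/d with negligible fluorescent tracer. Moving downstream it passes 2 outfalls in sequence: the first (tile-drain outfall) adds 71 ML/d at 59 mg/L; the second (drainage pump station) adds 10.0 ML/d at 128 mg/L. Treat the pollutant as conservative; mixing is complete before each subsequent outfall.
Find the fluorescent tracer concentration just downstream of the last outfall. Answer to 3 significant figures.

After outfall 1: Q = 753.0 + 71.00 = 824.0 ML/d; C = (753.0·0 + 71.00·59.00)/824.0 = 5.084 mg/L.
After outfall 2: Q = 824.0 + 10.00 = 834.0 ML/d; C = (824.0·5.084 + 10.00·128.0)/834.0 = 6.558 mg/L.

6.56 mg/L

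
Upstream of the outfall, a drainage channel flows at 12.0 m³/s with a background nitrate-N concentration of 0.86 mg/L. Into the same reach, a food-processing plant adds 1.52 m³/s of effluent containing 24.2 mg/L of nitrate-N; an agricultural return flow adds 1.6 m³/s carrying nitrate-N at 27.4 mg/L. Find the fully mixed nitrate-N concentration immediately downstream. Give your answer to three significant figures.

6.01 mg/L

Flow-weighted average: C = (12.00·0.8600 + 1.520·24.20 + 1.600·27.40) / 15.12 = 90.94/15.12 = 6.015 mg/L.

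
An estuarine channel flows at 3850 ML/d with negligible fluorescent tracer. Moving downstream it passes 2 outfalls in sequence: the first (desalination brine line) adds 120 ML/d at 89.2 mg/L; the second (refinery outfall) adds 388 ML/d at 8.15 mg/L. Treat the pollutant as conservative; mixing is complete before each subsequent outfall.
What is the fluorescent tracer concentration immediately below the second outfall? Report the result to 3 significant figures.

After outfall 1: Q = 3850 + 120.0 = 3970 ML/d; C = (3850·0 + 120.0·89.20)/3970 = 2.696 mg/L.
After outfall 2: Q = 3970 + 388.0 = 4358 ML/d; C = (3970·2.696 + 388.0·8.150)/4358 = 3.182 mg/L.

3.18 mg/L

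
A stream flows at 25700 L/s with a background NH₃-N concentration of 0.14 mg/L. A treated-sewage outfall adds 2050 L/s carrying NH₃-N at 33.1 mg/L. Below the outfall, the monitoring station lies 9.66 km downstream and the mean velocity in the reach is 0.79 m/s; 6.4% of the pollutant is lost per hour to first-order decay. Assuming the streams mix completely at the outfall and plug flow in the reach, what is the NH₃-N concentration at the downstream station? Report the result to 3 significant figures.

2.06 mg/L

Flow-weighted average: C = (25700·0.1400 + 2050·33.10) / 27750 = 71450/27750 = 2.575 mg/L.
Travel time t = 9.66·1000 / 0.79 = 12230 s = 3.397 h.
6.4%/h lost → k = −ln(1 − 0.064) = 0.06614 h⁻¹.
After decay, C = 2.575 × e^(−kt) = 2.575 × 0.7988 = 2.057 mg/L.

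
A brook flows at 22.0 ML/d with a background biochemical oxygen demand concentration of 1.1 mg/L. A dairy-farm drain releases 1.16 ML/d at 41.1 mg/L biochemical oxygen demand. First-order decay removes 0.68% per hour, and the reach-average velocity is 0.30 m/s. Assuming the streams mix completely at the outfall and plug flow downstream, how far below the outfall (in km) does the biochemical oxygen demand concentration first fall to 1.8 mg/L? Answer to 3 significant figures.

86.2 km

Mass balance: C = (22.00·1.100 + 1.160·41.10) / 23.16 = 71.88/23.16 = 3.103 mg/L.
0.68%/h lost → k = −ln(1 − 0.0068) = 0.006823 h⁻¹.
Set 3.103·exp(−k·t) = 1.8 → t = ln(3.103/1.8)/k = 287400 s = 79.83 h.
Distance = v·t = 0.30·287400 = 86220 m = 86.22 km.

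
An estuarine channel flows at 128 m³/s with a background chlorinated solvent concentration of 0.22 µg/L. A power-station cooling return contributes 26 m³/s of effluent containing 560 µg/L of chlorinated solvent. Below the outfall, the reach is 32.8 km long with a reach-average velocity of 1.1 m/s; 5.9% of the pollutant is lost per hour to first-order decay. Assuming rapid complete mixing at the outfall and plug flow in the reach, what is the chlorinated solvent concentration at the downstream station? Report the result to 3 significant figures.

57.2 µg/L

After mixing, C = (128.0·0.2200 + 26.00·560.0) / 154.0 = 14590/154.0 = 94.73 µg/L.
Travel time t = 32.8·1000 / 1.1 = 29820 s = 8.283 h.
5.9%/h lost → k = −ln(1 − 0.059) = 0.06081 h⁻¹.
First-order decay: C = 94.73·exp(−k·t) = 94.73·0.6043 = 57.24 µg/L.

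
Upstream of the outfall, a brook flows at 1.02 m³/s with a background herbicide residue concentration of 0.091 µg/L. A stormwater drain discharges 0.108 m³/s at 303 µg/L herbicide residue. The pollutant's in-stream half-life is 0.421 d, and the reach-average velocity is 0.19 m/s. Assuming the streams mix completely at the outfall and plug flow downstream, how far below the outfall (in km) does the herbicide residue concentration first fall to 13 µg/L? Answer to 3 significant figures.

8.03 km

Conservation of mass: C = (1.020·0.09100 + 0.1080·303.0) / 1.128 = 32.82/1.128 = 29.09 µg/L.
Half-life 0.421 d → k = ln 2 / 0.421 = 1.646 d⁻¹.
Set 29.09·exp(−k·t) = 13 → t = ln(29.09/13)/k = 42270 s = 11.74 h.
Distance = v·t = 0.19·42270 = 8032 m = 8.032 km.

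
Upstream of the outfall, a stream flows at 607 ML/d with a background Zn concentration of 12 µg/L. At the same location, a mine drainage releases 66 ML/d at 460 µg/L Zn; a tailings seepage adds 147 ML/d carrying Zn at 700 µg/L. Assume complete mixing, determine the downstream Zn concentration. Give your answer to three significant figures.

Mass balance: C = (607.0·12.00 + 66.00·460.0 + 147.0·700.0) / 820.0 = 140500/820.0 = 171.4 µg/L.

171 µg/L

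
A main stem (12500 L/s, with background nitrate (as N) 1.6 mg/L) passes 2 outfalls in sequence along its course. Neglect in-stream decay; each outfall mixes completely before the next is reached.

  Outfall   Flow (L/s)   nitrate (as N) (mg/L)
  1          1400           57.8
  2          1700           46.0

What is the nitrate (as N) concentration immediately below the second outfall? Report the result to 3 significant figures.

Outfall 1: combined Q = 13900 L/s; C = (12500·1.600 + 1400·57.80)/13900 = 7.260 mg/L.
Outfall 2: combined Q = 15600 L/s; C = (13900·7.260 + 1700·46.00)/15600 = 11.48 mg/L.

11.5 mg/L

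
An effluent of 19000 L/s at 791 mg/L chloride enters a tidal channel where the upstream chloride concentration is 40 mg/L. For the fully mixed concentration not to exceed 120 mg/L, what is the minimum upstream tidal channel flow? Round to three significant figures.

Set C_mix = 120: (Q·40.00 + 19000·791.0) / (Q + 19000) = 120
→ Q = 19000·(791.0 − 120)/(120 − 40.00) = 159400 L/s.

159000 L/s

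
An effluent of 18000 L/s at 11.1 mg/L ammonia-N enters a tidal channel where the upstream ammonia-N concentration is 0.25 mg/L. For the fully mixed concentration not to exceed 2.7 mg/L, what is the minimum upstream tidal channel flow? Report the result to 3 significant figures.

Set C_mix = 2.7: (Q·0.2500 + 18000·11.10) / (Q + 18000) = 2.7
→ Q = 18000·(11.10 − 2.7)/(2.7 − 0.2500) = 61710 L/s.

61700 L/s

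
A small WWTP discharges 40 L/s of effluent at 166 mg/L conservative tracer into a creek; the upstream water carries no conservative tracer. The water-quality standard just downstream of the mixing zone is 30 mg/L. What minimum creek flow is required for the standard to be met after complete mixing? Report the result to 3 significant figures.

181 L/s

Set C_mix = 30: (Q·0 + 40.00·166.0) / (Q + 40.00) = 30
→ Q = 40.00·(166.0 − 30)/(30 − 0) = 181.3 L/s.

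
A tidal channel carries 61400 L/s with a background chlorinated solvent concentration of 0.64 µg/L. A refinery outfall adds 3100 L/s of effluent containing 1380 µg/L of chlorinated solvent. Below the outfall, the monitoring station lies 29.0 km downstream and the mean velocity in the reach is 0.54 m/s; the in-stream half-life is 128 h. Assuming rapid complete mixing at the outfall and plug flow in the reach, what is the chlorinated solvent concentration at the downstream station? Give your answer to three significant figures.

61.7 µg/L

After mixing, C = (61400·0.6400 + 3100·1380) / 64500 = 4317000/64500 = 66.93 µg/L.
Travel time t = 29.0·1000 / 0.54 = 53700 s = 14.92 h.
Half-life 128 h → k = ln 2 / 128 = 0.005415 h⁻¹ = 0.1300 d⁻¹.
Applying C = C₀e^(−kt): 66.93 × 0.9224 = 61.74 µg/L.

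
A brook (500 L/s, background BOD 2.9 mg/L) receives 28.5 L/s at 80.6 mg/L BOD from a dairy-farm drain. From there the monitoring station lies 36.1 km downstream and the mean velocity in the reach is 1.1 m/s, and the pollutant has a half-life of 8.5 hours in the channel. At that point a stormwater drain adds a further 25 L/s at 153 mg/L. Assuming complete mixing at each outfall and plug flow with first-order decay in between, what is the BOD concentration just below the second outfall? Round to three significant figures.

10.1 mg/L

Flow-weighted average: C = (500.0·2.900 + 28.50·80.60) / 528.5 = 3747/528.5 = 7.090 mg/L; combined flow 528.5 L/s.
Travel time t = 36.1·1000 / 1.1 = 32820 s = 9.116 h.
Half-life 8.5 h → k = ln 2 / 8.5 = 0.08155 h⁻¹ = 1.957 d⁻¹.
Decay over the reach: 7.090·exp(−kt) = 7.090·0.4755 = 3.371 mg/L.
At the second outfall, C = (528.5·3.371 + 25.00·153.0) / (528.5 + 25.00) = 10.13 mg/L.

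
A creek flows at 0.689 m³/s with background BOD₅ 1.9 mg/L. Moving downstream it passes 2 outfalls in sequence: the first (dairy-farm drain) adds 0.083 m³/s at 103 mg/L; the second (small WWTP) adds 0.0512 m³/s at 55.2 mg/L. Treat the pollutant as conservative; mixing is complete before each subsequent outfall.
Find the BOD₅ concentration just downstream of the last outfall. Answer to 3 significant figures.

Outfall 1: combined Q = 0.7720 m³/s; C = (0.6890·1.900 + 0.08300·103.0)/0.7720 = 12.77 mg/L.
Outfall 2: combined Q = 0.8232 m³/s; C = (0.7720·12.77 + 0.05120·55.20)/0.8232 = 15.41 mg/L.

15.4 mg/L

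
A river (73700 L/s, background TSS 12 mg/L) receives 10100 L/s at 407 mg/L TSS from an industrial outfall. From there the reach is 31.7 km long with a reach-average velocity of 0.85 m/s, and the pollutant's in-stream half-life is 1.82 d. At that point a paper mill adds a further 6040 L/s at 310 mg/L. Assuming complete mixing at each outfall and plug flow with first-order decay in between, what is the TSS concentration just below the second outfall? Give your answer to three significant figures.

Conservation of mass: C = (73700·12.00 + 10100·407.0) / 83800 = 4995000/83800 = 59.61 mg/L; combined flow 83800 L/s.
Travel time t = 31.7·1000 / 0.85 = 37290 s = 10.36 h.
Half-life 1.82 d → k = ln 2 / 1.82 = 0.3809 d⁻¹.
First-order decay: C = 59.61·exp(−k·t) = 59.61·0.8484 = 50.57 mg/L.
Second outfall: C = (83800·50.57 + 6040·310.0)/89840 = 68.01 mg/L.

68.0 mg/L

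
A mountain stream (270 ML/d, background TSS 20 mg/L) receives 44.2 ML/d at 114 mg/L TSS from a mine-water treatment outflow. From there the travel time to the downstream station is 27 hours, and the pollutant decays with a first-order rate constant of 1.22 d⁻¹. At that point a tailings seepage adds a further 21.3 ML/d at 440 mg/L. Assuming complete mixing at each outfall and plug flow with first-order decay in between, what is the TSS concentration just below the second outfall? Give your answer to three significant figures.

Flow-weighted average: C = (270.0·20.00 + 44.20·114.0) / 314.2 = 10440/314.2 = 33.22 mg/L; combined flow 314.2 ML/d.
Decay over the reach: 33.22·exp(−kt) = 33.22·0.2535 = 8.421 mg/L.
Second outfall: C = (314.2·8.421 + 21.30·440.0)/335.5 = 35.82 mg/L.

35.8 mg/L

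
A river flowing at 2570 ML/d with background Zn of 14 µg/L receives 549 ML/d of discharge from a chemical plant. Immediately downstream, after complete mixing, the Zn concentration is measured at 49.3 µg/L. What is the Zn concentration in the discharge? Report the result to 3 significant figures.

Mass balance: 2570·14.00 + 549.0·Cₑ = 3119·49.30
→ Cₑ = (3119·49.30 − 2570·14.00) / 549.0 = 214.5 µg/L.

215 µg/L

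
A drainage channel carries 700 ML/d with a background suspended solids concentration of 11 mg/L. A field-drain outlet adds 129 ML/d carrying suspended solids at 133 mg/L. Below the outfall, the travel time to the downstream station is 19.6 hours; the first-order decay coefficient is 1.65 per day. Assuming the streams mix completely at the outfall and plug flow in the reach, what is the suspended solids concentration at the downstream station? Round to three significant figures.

7.79 mg/L

Conservation of mass: C = (700.0·11.00 + 129.0·133.0) / 829.0 = 24860/829.0 = 29.98 mg/L.
After decay, C = 29.98 × e^(−kt) = 29.98 × 0.2599 = 7.793 mg/L.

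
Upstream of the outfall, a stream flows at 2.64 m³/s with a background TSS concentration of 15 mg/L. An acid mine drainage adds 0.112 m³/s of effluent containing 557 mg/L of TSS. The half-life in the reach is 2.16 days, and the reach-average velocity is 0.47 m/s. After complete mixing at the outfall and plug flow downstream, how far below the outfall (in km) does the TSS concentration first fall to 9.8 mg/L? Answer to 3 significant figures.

168 km

Flow-weighted average: C = (2.640·15.00 + 0.1120·557.0) / 2.752 = 102.0/2.752 = 37.06 mg/L.
Half-life 2.16 d → k = ln 2 / 2.16 = 0.3209 d⁻¹.
Set 37.06·exp(−k·t) = 9.8 → t = ln(37.06/9.8)/k = 358100 s = 99.48 h.
Distance = v·t = 0.47·358100 = 168300 m = 168.3 km.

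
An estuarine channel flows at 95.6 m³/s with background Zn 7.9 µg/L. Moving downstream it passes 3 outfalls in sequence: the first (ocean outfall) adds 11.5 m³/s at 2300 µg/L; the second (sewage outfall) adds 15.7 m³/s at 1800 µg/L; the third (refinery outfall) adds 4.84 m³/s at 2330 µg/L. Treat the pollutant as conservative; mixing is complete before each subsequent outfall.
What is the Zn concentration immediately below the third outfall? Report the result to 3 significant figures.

After outfall 1: Q = 95.60 + 11.50 = 107.1 m³/s; C = (95.60·7.900 + 11.50·2300)/107.1 = 254.0 µg/L.
After outfall 2: Q = 107.1 + 15.70 = 122.8 m³/s; C = (107.1·254.0 + 15.70·1800)/122.8 = 451.7 µg/L.
After outfall 3: Q = 122.8 + 4.840 = 127.6 m³/s; C = (122.8·451.7 + 4.840·2330)/127.6 = 522.9 µg/L.

523 µg/L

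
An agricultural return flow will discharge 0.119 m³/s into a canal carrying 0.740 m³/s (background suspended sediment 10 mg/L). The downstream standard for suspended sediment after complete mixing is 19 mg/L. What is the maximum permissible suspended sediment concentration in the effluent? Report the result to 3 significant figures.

75.0 mg/L

At the limit, (Qr·Cr + Qe·Cₑ)/(Qr + Qe) = 19:
Cₑ = (0.8590·19 − 0.7400·10.00) / 0.1190 = 74.97 mg/L.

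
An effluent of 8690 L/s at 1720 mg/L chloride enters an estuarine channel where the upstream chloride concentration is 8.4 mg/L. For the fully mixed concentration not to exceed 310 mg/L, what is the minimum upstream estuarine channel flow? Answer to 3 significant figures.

40600 L/s

Set C_mix = 310: (Q·8.400 + 8690·1720) / (Q + 8690) = 310
→ Q = 8690·(1720 − 310)/(310 − 8.400) = 40630 L/s.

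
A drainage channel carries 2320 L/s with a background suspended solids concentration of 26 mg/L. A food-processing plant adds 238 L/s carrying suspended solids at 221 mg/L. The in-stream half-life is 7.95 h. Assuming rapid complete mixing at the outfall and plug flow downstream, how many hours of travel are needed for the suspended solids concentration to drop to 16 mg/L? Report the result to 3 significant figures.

Mixed concentration C = ΣQC/ΣQ = (2320·26.00 + 238.0·221.0) / 2558 = 112900/2558 = 44.14 mg/L.
Half-life 7.95 h → k = ln 2 / 7.95 = 0.08719 h⁻¹ = 2.093 d⁻¹.
44.14·exp(−k·t) = 16 → t = ln(44.14/16)/k = 41900 s = 11.64 h.

11.6 h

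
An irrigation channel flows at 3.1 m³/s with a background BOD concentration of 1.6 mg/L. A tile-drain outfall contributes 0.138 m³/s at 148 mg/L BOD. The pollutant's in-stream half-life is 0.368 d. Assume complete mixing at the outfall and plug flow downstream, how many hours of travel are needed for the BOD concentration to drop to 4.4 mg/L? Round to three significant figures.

7.36 h

Mass balance: C = (3.100·1.600 + 0.1380·148.0) / 3.238 = 25.38/3.238 = 7.839 mg/L.
Half-life 0.368 d → k = ln 2 / 0.368 = 1.884 d⁻¹.
7.839·exp(−k·t) = 4.4 → t = ln(7.839/4.4)/k = 26490 s = 7.359 h.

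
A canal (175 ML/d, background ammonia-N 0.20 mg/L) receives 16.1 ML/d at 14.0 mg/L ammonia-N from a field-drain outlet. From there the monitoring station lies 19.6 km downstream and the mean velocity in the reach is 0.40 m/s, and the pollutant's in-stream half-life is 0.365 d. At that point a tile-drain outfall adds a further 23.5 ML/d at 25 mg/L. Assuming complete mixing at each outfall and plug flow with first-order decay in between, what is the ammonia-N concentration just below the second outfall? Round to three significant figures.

3.15 mg/L

Mixed concentration C = ΣQC/ΣQ = (175.0·0.2000 + 16.10·14.00) / 191.1 = 260.4/191.1 = 1.363 mg/L; combined flow 191.1 ML/d.
Travel time t = 19.6·1000 / 0.40 = 49000 s = 13.61 h.
Half-life 0.365 d → k = ln 2 / 0.365 = 1.899 d⁻¹.
Decay over the reach: 1.363·exp(−kt) = 1.363·0.3406 = 0.4641 mg/L.
At the second outfall, C = (191.1·0.4641 + 23.50·25.00) / (191.1 + 23.50) = 3.151 mg/L.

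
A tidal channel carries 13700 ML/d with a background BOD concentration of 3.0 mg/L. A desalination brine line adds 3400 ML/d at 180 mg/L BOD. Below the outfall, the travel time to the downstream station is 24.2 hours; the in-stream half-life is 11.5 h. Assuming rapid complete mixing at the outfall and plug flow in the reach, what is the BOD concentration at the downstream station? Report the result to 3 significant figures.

8.88 mg/L

Mixed concentration C = ΣQC/ΣQ = (13700·3.000 + 3400·180.0) / 17100 = 653100/17100 = 38.19 mg/L.
Half-life 11.5 h → k = ln 2 / 11.5 = 0.06027 h⁻¹ = 1.447 d⁻¹.
After decay, C = 38.19 × e^(−kt) = 38.19 × 0.2326 = 8.882 mg/L.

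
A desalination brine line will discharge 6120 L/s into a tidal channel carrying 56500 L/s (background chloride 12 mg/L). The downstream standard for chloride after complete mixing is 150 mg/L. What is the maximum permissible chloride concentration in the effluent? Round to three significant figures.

At the limit, (Qr·Cr + Qe·Cₑ)/(Qr + Qe) = 150:
Cₑ = (62620·150 − 56500·12.00) / 6120 = 1424 mg/L.

1420 mg/L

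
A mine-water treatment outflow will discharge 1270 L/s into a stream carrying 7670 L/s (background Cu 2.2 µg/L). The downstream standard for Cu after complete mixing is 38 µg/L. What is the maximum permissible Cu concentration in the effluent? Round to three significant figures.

At the limit, (Qr·Cr + Qe·Cₑ)/(Qr + Qe) = 38:
Cₑ = (8940·38 − 7670·2.200) / 1270 = 254.2 µg/L.

254 µg/L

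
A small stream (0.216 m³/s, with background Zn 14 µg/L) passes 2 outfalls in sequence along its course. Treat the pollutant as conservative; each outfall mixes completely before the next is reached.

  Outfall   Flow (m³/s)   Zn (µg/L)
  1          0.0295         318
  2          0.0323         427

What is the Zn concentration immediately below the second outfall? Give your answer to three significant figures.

After outfall 1: Q = 0.2160 + 0.02950 = 0.2455 m³/s; C = (0.2160·14.00 + 0.02950·318.0)/0.2455 = 50.53 µg/L.
After outfall 2: Q = 0.2455 + 0.03230 = 0.2778 m³/s; C = (0.2455·50.53 + 0.03230·427.0)/0.2778 = 94.30 µg/L.

94.3 µg/L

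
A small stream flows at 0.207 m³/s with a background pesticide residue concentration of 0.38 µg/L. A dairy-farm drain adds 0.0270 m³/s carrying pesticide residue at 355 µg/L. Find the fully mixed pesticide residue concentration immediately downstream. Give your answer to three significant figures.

41.3 µg/L

Flow-weighted average: C = (0.2070·0.3800 + 0.02700·355.0) / 0.2340 = 9.664/0.2340 = 41.30 µg/L.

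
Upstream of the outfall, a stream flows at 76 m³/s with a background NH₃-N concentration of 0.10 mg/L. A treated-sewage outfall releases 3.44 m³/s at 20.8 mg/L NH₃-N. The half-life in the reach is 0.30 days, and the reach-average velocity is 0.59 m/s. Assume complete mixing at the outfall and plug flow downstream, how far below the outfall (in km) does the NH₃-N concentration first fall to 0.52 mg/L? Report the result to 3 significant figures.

14.3 km

After mixing, C = (76.00·0.1000 + 3.440·20.80) / 79.44 = 79.15/79.44 = 0.9964 mg/L.
Half-life 0.30 d → k = ln 2 / 0.30 = 2.310 d⁻¹.
Set 0.9964·exp(−k·t) = 0.52 → t = ln(0.9964/0.52)/k = 24320 s = 6.755 h.
Distance = v·t = 0.59·24320 = 14350 m = 14.35 km.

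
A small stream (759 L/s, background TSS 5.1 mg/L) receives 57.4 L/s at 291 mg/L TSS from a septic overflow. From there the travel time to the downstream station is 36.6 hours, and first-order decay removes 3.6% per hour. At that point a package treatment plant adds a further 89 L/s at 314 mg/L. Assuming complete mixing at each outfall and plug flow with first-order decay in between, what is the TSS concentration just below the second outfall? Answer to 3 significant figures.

36.8 mg/L

Conservation of mass: C = (759.0·5.100 + 57.40·291.0) / 816.4 = 20570/816.4 = 25.20 mg/L; combined flow 816.4 L/s.
3.6%/h lost → k = −ln(1 − 0.036) = 0.03666 h⁻¹.
Applying C = C₀e^(−kt): 25.20 × 0.2613 = 6.586 mg/L.
At the second outfall, C = (816.4·6.586 + 89.00·314.0) / (816.4 + 89.00) = 36.80 mg/L.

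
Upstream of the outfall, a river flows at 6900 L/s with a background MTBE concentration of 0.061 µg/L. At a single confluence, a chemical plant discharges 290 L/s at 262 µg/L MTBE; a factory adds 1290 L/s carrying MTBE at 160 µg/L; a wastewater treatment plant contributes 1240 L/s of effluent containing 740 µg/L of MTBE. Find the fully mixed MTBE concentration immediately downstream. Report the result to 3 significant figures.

123 µg/L

Mixed concentration C = ΣQC/ΣQ = (6900·0.06100 + 290.0·262.0 + 1290·160.0 + 1240·740.0) / 9720 = 1200000/9720 = 123.5 µg/L.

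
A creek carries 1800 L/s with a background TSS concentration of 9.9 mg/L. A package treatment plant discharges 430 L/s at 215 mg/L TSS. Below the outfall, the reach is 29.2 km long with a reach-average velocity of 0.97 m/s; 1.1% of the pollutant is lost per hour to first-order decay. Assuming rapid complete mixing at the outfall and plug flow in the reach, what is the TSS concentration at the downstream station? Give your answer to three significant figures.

After mixing, C = (1800·9.900 + 430.0·215.0) / 2230 = 110300/2230 = 49.45 mg/L.
Travel time t = 29.2·1000 / 0.97 = 30100 s = 8.362 h.
1.1%/h lost → k = −ln(1 − 0.011) = 0.01106 h⁻¹.
Decay over the reach: 49.45·exp(−kt) = 49.45·0.9117 = 45.08 mg/L.

45.1 mg/L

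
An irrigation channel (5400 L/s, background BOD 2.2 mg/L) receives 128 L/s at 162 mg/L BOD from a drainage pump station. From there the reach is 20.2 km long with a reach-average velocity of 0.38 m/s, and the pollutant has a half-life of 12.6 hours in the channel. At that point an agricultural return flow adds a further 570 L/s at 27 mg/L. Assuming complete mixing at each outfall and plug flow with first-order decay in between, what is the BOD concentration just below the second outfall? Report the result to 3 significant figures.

4.90 mg/L

Flow-weighted average: C = (5400·2.200 + 128.0·162.0) / 5528 = 32620/5528 = 5.900 mg/L; combined flow 5528 L/s.
Travel time t = 20.2·1000 / 0.38 = 53160 s = 14.77 h.
Half-life 12.6 h → k = ln 2 / 12.6 = 0.05501 h⁻¹ = 1.320 d⁻¹.
First-order decay: C = 5.900·exp(−k·t) = 5.900·0.4438 = 2.619 mg/L.
Second outfall: C = (5528·2.619 + 570.0·27.00)/6098 = 4.898 mg/L.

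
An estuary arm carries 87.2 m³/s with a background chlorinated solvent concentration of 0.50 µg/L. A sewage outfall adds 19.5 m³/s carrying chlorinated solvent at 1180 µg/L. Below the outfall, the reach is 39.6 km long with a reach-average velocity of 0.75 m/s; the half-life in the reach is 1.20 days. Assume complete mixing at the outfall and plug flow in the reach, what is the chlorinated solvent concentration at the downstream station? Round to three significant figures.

152 µg/L

Mass balance: C = (87.20·0.5000 + 19.50·1180) / 106.7 = 23050/106.7 = 216.1 µg/L.
Travel time t = 39.6·1000 / 0.75 = 52800 s = 14.67 h.
Half-life 1.20 d → k = ln 2 / 1.20 = 0.5776 d⁻¹.
Applying C = C₀e^(−kt): 216.1 × 0.7026 = 151.8 µg/L.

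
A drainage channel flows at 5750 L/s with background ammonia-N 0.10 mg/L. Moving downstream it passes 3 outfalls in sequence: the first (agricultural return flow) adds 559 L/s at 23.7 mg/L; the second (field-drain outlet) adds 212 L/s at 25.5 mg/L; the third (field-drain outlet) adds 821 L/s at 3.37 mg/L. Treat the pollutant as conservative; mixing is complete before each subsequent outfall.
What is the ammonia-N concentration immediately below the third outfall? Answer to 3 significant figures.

3.00 mg/L

After outfall 1: Q = 5750 + 559.0 = 6309 L/s; C = (5750·0.1000 + 559.0·23.70)/6309 = 2.191 mg/L.
After outfall 2: Q = 6309 + 212.0 = 6521 L/s; C = (6309·2.191 + 212.0·25.50)/6521 = 2.949 mg/L.
After outfall 3: Q = 6521 + 821.0 = 7342 L/s; C = (6521·2.949 + 821.0·3.370)/7342 = 2.996 mg/L.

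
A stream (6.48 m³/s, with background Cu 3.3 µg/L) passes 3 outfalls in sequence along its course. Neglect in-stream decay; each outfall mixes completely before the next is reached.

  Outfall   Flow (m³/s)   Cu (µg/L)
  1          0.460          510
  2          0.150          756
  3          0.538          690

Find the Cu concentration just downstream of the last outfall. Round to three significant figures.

97.1 µg/L

After outfall 1: Q = 6.480 + 0.4600 = 6.940 m³/s; C = (6.480·3.300 + 0.4600·510.0)/6.940 = 36.89 µg/L.
After outfall 2: Q = 6.940 + 0.1500 = 7.090 m³/s; C = (6.940·36.89 + 0.1500·756.0)/7.090 = 52.10 µg/L.
After outfall 3: Q = 7.090 + 0.5380 = 7.628 m³/s; C = (7.090·52.10 + 0.5380·690.0)/7.628 = 97.09 µg/L.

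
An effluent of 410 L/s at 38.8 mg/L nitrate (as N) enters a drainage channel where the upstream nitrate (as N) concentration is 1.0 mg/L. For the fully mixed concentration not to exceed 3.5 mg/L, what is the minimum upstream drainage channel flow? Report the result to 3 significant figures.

5790 L/s

Set C_mix = 3.5: (Q·1.000 + 410.0·38.80) / (Q + 410.0) = 3.5
→ Q = 410.0·(38.80 − 3.5)/(3.5 − 1.000) = 5789 L/s.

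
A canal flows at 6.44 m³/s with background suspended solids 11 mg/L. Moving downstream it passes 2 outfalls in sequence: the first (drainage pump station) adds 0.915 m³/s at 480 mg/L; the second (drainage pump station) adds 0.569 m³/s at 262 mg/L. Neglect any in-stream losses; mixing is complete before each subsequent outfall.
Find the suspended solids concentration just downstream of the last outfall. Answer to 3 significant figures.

83.2 mg/L

Outfall 1: combined Q = 7.355 m³/s; C = (6.440·11.00 + 0.9150·480.0)/7.355 = 69.35 mg/L.
Outfall 2: combined Q = 7.924 m³/s; C = (7.355·69.35 + 0.5690·262.0)/7.924 = 83.18 mg/L.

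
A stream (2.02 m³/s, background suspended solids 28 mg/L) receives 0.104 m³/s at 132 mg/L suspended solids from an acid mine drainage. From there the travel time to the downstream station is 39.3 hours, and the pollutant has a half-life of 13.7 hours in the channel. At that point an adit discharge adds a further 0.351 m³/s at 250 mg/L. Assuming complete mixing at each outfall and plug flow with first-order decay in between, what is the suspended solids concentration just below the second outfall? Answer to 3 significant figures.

39.3 mg/L

Mass balance: C = (2.020·28.00 + 0.1040·132.0) / 2.124 = 70.29/2.124 = 33.09 mg/L; combined flow 2.124 m³/s.
Half-life 13.7 h → k = ln 2 / 13.7 = 0.05059 h⁻¹ = 1.214 d⁻¹.
Decay over the reach: 33.09·exp(−kt) = 33.09·0.1369 = 4.531 mg/L.
Second outfall: C = (2.124·4.531 + 0.3510·250.0)/2.475 = 39.34 mg/L.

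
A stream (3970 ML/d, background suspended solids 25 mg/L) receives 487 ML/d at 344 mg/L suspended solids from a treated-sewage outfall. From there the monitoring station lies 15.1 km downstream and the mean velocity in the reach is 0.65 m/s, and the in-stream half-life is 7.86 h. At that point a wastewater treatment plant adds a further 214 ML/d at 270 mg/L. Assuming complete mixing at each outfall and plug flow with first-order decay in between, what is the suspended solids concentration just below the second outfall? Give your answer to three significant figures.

Mixed concentration C = ΣQC/ΣQ = (3970·25.00 + 487.0·344.0) / 4457 = 266800/4457 = 59.86 mg/L; combined flow 4457 ML/d.
Travel time t = 15.1·1000 / 0.65 = 23230 s = 6.453 h.
Half-life 7.86 h → k = ln 2 / 7.86 = 0.08819 h⁻¹ = 2.116 d⁻¹.
Decay over the reach: 59.86·exp(−kt) = 59.86·0.5661 = 33.88 mg/L.
At the second outfall, C = (4457·33.88 + 214.0·270.0) / (4457 + 214.0) = 44.70 mg/L.

44.7 mg/L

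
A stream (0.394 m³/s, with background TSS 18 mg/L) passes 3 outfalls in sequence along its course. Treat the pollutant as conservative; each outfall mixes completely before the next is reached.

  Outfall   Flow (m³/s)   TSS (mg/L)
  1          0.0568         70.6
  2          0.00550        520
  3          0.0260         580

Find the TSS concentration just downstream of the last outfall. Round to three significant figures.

Below outfall 1: Q → 0.4508 m³/s, C = (0.3940·18.00 + 0.05680·70.60)/0.4508 = 24.63 mg/L.
Below outfall 2: Q → 0.4563 m³/s, C = (0.4508·24.63 + 0.005500·520.0)/0.4563 = 30.60 mg/L.
Below outfall 3: Q → 0.4823 m³/s, C = (0.4563·30.60 + 0.02600·580.0)/0.4823 = 60.22 mg/L.

60.2 mg/L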